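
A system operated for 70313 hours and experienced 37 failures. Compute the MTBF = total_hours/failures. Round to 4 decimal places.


total_hours = 70313
failures = 37
MTBF = 70313 / 37
MTBF = 1900.3514

1900.3514


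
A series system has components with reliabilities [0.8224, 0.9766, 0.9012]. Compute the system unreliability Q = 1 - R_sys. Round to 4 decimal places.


Components: [0.8224, 0.9766, 0.9012]
After component 1: product = 0.8224
After component 2: product = 0.8032
After component 3: product = 0.7238
R_sys = 0.7238
Q = 1 - 0.7238 = 0.2762

0.2762


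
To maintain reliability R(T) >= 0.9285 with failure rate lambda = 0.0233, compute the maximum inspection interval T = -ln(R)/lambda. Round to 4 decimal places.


R_target = 0.9285
lambda = 0.0233
-ln(0.9285) = 0.0742
T = 0.0742 / 0.0233
T = 3.1839

3.1839


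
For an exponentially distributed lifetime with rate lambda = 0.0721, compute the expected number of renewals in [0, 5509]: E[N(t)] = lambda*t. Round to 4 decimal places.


lambda = 0.0721
t = 5509
E[N(t)] = lambda * t
E[N(t)] = 0.0721 * 5509
E[N(t)] = 397.1989

397.1989


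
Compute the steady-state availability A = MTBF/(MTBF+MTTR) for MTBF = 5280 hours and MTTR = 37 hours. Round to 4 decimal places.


MTBF = 5280
MTTR = 37
MTBF + MTTR = 5317
A = 5280 / 5317
A = 0.993

0.993


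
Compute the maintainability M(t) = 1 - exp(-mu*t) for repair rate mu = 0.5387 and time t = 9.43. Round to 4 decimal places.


mu = 0.5387, t = 9.43
mu * t = 0.5387 * 9.43 = 5.0799
exp(-5.0799) = 0.0062
M(t) = 1 - 0.0062
M(t) = 0.9938

0.9938


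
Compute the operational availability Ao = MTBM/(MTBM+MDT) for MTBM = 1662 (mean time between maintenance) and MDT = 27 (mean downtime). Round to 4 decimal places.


MTBM = 1662
MDT = 27
MTBM + MDT = 1689
Ao = 1662 / 1689
Ao = 0.984

0.984


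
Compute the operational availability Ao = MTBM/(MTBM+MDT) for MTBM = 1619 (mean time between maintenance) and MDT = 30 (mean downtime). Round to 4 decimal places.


MTBM = 1619
MDT = 30
MTBM + MDT = 1649
Ao = 1619 / 1649
Ao = 0.9818

0.9818


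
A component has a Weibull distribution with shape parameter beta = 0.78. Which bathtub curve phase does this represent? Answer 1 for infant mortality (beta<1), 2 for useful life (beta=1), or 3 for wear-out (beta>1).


beta = 0.78
Compare beta to 1:
beta < 1 => infant mortality (phase 1)
beta = 1 => useful life (phase 2)
beta > 1 => wear-out (phase 3)
Since beta = 0.78, this is infant mortality (decreasing failure rate)
Phase = 1

1


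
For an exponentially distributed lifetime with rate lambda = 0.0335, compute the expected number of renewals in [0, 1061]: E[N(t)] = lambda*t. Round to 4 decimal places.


lambda = 0.0335
t = 1061
E[N(t)] = lambda * t
E[N(t)] = 0.0335 * 1061
E[N(t)] = 35.5435

35.5435


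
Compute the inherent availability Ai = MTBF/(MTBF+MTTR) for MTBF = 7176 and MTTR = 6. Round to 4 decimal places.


MTBF = 7176
MTTR = 6
MTBF + MTTR = 7182
Ai = 7176 / 7182
Ai = 0.9992

0.9992


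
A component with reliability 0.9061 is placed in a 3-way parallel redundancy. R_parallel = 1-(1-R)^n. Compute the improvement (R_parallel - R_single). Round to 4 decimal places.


R_single = 0.9061, n = 3
1 - R_single = 0.0939
(1 - R_single)^n = 0.0939^3 = 0.0008
R_parallel = 1 - 0.0008 = 0.9992
Improvement = 0.9992 - 0.9061
Improvement = 0.0931

0.0931


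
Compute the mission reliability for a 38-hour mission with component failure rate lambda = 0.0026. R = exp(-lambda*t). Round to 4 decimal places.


lambda = 0.0026
mission_time = 38
lambda * t = 0.0026 * 38 = 0.0988
R = exp(-0.0988)
R = 0.9059

0.9059


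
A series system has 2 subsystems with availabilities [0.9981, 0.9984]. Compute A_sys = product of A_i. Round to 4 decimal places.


Subsystems: [0.9981, 0.9984]
After subsystem 1 (A=0.9981): product = 0.9981
After subsystem 2 (A=0.9984): product = 0.9965
A_sys = 0.9965

0.9965


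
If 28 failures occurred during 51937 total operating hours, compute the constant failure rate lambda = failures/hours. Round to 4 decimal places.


failures = 28
total_hours = 51937
lambda = 28 / 51937
lambda = 0.0005

0.0005


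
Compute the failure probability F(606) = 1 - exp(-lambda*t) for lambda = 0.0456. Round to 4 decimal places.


lambda = 0.0456, t = 606
lambda * t = 27.6336
exp(-27.6336) = 0.0
F(t) = 1 - 0.0
F(t) = 1.0

1.0


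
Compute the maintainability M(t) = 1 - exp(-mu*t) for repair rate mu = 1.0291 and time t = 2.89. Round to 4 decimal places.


mu = 1.0291, t = 2.89
mu * t = 1.0291 * 2.89 = 2.9741
exp(-2.9741) = 0.0511
M(t) = 1 - 0.0511
M(t) = 0.9489

0.9489


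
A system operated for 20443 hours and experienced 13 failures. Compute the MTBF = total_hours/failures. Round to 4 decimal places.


total_hours = 20443
failures = 13
MTBF = 20443 / 13
MTBF = 1572.5385

1572.5385


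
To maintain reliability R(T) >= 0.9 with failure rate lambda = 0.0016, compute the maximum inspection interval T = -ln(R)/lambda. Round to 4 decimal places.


R_target = 0.9
lambda = 0.0016
-ln(0.9) = 0.1054
T = 0.1054 / 0.0016
T = 65.8503

65.8503


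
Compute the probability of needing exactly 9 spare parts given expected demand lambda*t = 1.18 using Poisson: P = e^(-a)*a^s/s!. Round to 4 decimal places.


a = 1.18, s = 9
e^(-a) = e^(-1.18) = 0.3073
a^s = 1.18^9 = 4.4355
s! = 362880
P = 0.3073 * 4.4355 / 362880
P = 0.0

0.0


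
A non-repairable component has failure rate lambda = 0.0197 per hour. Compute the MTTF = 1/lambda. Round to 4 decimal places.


lambda = 0.0197
MTTF = 1 / 0.0197
MTTF = 50.7614

50.7614


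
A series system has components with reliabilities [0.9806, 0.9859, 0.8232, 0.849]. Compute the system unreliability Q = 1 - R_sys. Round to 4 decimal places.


Components: [0.9806, 0.9859, 0.8232, 0.849]
After component 1: product = 0.9806
After component 2: product = 0.9668
After component 3: product = 0.7958
After component 4: product = 0.6757
R_sys = 0.6757
Q = 1 - 0.6757 = 0.3243

0.3243


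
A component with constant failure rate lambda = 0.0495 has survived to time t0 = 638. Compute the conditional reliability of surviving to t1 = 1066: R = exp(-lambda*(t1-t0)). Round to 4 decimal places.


lambda = 0.0495
t0 = 638, t1 = 1066
t1 - t0 = 428
lambda * (t1-t0) = 0.0495 * 428 = 21.186
R = exp(-21.186)
R = 0.0

0.0


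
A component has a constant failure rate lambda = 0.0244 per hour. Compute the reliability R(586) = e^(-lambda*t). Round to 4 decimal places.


lambda = 0.0244
t = 586
lambda * t = 14.2984
R(t) = e^(-14.2984)
R(t) = 0.0

0.0


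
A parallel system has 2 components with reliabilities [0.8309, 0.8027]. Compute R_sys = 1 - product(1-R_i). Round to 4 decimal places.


Components: [0.8309, 0.8027]
(1 - 0.8309) = 0.1691, running product = 0.1691
(1 - 0.8027) = 0.1973, running product = 0.0334
Product of (1-R_i) = 0.0334
R_sys = 1 - 0.0334 = 0.9666

0.9666


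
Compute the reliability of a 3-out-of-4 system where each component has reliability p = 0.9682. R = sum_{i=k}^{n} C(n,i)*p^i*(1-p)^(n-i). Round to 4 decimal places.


k = 3, n = 4, p = 0.9682
i=3: C(4,3)=4 * 0.9682^3 * 0.0318^1 = 0.1154
i=4: C(4,4)=1 * 0.9682^4 * 0.0318^0 = 0.8787
R = sum of terms = 0.9942

0.9942


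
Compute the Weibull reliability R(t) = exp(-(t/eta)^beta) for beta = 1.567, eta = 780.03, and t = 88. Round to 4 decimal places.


beta = 1.567, eta = 780.03, t = 88
t/eta = 88 / 780.03 = 0.1128
(t/eta)^beta = 0.1128^1.567 = 0.0327
R(t) = exp(-0.0327)
R(t) = 0.9678

0.9678


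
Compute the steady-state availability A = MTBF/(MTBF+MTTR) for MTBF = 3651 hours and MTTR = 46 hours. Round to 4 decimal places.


MTBF = 3651
MTTR = 46
MTBF + MTTR = 3697
A = 3651 / 3697
A = 0.9876

0.9876


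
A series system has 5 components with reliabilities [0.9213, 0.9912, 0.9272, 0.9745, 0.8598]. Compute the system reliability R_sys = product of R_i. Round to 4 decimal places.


Components: [0.9213, 0.9912, 0.9272, 0.9745, 0.8598]
After component 1 (R=0.9213): product = 0.9213
After component 2 (R=0.9912): product = 0.9132
After component 3 (R=0.9272): product = 0.8467
After component 4 (R=0.9745): product = 0.8251
After component 5 (R=0.8598): product = 0.7094
R_sys = 0.7094

0.7094


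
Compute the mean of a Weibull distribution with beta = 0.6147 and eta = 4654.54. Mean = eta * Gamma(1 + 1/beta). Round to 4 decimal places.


beta = 0.6147, eta = 4654.54
1/beta = 1.6268
1 + 1/beta = 2.6268
Gamma(2.6268) = 1.4589
Mean = 4654.54 * 1.4589
Mean = 6790.7259

6790.7259


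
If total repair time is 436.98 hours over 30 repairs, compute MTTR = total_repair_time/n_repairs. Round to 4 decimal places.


total_repair_time = 436.98
n_repairs = 30
MTTR = 436.98 / 30
MTTR = 14.566

14.566


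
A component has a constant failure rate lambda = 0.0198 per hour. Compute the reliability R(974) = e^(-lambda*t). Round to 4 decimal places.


lambda = 0.0198
t = 974
lambda * t = 19.2852
R(t) = e^(-19.2852)
R(t) = 0.0

0.0


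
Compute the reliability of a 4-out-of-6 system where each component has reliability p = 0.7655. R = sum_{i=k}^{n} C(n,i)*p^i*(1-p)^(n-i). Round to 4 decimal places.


k = 4, n = 6, p = 0.7655
i=4: C(6,4)=15 * 0.7655^4 * 0.2345^2 = 0.2832
i=5: C(6,5)=6 * 0.7655^5 * 0.2345^1 = 0.3698
i=6: C(6,6)=1 * 0.7655^6 * 0.2345^0 = 0.2012
R = sum of terms = 0.8543

0.8543


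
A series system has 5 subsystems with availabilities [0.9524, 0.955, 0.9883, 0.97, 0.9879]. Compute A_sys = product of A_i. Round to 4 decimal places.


Subsystems: [0.9524, 0.955, 0.9883, 0.97, 0.9879]
After subsystem 1 (A=0.9524): product = 0.9524
After subsystem 2 (A=0.955): product = 0.9095
After subsystem 3 (A=0.9883): product = 0.8989
After subsystem 4 (A=0.97): product = 0.8719
After subsystem 5 (A=0.9879): product = 0.8614
A_sys = 0.8614

0.8614


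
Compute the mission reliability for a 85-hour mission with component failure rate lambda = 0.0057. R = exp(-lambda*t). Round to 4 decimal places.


lambda = 0.0057
mission_time = 85
lambda * t = 0.0057 * 85 = 0.4845
R = exp(-0.4845)
R = 0.616

0.616


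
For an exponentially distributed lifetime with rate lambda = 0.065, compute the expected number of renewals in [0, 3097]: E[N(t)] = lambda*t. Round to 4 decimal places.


lambda = 0.065
t = 3097
E[N(t)] = lambda * t
E[N(t)] = 0.065 * 3097
E[N(t)] = 201.305

201.305


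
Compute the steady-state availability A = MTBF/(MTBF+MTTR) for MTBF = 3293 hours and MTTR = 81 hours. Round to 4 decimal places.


MTBF = 3293
MTTR = 81
MTBF + MTTR = 3374
A = 3293 / 3374
A = 0.976

0.976


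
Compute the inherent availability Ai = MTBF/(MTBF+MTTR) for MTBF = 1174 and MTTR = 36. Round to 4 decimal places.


MTBF = 1174
MTTR = 36
MTBF + MTTR = 1210
Ai = 1174 / 1210
Ai = 0.9702

0.9702


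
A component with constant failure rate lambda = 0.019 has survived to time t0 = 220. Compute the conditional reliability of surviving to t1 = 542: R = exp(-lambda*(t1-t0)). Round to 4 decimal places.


lambda = 0.019
t0 = 220, t1 = 542
t1 - t0 = 322
lambda * (t1-t0) = 0.019 * 322 = 6.118
R = exp(-6.118)
R = 0.0022

0.0022


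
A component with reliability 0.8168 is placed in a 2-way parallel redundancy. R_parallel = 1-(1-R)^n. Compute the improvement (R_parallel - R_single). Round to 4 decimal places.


R_single = 0.8168, n = 2
1 - R_single = 0.1832
(1 - R_single)^n = 0.1832^2 = 0.0336
R_parallel = 1 - 0.0336 = 0.9664
Improvement = 0.9664 - 0.8168
Improvement = 0.1496

0.1496


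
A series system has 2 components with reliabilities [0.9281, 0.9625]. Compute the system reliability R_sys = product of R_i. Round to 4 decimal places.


Components: [0.9281, 0.9625]
After component 1 (R=0.9281): product = 0.9281
After component 2 (R=0.9625): product = 0.8933
R_sys = 0.8933

0.8933


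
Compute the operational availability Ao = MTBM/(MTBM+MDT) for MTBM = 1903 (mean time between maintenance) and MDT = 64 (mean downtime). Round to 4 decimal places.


MTBM = 1903
MDT = 64
MTBM + MDT = 1967
Ao = 1903 / 1967
Ao = 0.9675

0.9675


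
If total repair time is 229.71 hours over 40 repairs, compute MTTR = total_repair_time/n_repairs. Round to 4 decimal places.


total_repair_time = 229.71
n_repairs = 40
MTTR = 229.71 / 40
MTTR = 5.7428

5.7428


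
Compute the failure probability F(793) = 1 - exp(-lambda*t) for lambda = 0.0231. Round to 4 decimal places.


lambda = 0.0231, t = 793
lambda * t = 18.3183
exp(-18.3183) = 0.0
F(t) = 1 - 0.0
F(t) = 1.0

1.0


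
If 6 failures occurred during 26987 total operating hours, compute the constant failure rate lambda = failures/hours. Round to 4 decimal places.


failures = 6
total_hours = 26987
lambda = 6 / 26987
lambda = 0.0002

0.0002


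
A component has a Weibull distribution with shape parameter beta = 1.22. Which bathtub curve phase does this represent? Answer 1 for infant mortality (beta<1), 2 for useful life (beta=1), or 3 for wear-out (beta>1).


beta = 1.22
Compare beta to 1:
beta < 1 => infant mortality (phase 1)
beta = 1 => useful life (phase 2)
beta > 1 => wear-out (phase 3)
Since beta = 1.22, this is wear-out (increasing failure rate)
Phase = 3

3


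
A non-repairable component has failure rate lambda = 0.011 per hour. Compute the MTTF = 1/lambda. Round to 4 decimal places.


lambda = 0.011
MTTF = 1 / 0.011
MTTF = 90.9091

90.9091


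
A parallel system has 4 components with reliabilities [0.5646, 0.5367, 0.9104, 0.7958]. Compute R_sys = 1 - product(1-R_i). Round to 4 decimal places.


Components: [0.5646, 0.5367, 0.9104, 0.7958]
(1 - 0.5646) = 0.4354, running product = 0.4354
(1 - 0.5367) = 0.4633, running product = 0.2017
(1 - 0.9104) = 0.0896, running product = 0.0181
(1 - 0.7958) = 0.2042, running product = 0.0037
Product of (1-R_i) = 0.0037
R_sys = 1 - 0.0037 = 0.9963

0.9963


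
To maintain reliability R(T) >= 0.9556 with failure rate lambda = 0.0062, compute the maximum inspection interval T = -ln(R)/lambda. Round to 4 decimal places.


R_target = 0.9556
lambda = 0.0062
-ln(0.9556) = 0.0454
T = 0.0454 / 0.0062
T = 7.3251

7.3251


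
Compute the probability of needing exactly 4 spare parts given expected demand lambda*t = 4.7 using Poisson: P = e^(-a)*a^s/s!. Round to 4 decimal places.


a = 4.7, s = 4
e^(-a) = e^(-4.7) = 0.0091
a^s = 4.7^4 = 487.9681
s! = 24
P = 0.0091 * 487.9681 / 24
P = 0.1849

0.1849


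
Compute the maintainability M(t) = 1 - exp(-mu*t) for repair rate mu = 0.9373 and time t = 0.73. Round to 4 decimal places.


mu = 0.9373, t = 0.73
mu * t = 0.9373 * 0.73 = 0.6842
exp(-0.6842) = 0.5045
M(t) = 1 - 0.5045
M(t) = 0.4955

0.4955


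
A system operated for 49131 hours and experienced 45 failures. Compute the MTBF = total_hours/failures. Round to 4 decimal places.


total_hours = 49131
failures = 45
MTBF = 49131 / 45
MTBF = 1091.8

1091.8


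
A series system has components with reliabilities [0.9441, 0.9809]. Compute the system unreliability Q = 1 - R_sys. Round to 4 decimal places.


Components: [0.9441, 0.9809]
After component 1: product = 0.9441
After component 2: product = 0.9261
R_sys = 0.9261
Q = 1 - 0.9261 = 0.0739

0.0739


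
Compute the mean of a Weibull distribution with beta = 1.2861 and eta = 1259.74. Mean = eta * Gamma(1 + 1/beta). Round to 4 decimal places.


beta = 1.2861, eta = 1259.74
1/beta = 0.7775
1 + 1/beta = 1.7775
Gamma(1.7775) = 0.9256
Mean = 1259.74 * 0.9256
Mean = 1166.0345

1166.0345


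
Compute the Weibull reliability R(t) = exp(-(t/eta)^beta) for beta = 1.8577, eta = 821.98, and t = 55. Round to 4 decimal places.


beta = 1.8577, eta = 821.98, t = 55
t/eta = 55 / 821.98 = 0.0669
(t/eta)^beta = 0.0669^1.8577 = 0.0066
R(t) = exp(-0.0066)
R(t) = 0.9934

0.9934


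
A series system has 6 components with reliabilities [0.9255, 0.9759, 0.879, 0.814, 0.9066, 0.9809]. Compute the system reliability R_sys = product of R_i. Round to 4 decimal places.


Components: [0.9255, 0.9759, 0.879, 0.814, 0.9066, 0.9809]
After component 1 (R=0.9255): product = 0.9255
After component 2 (R=0.9759): product = 0.9032
After component 3 (R=0.879): product = 0.7939
After component 4 (R=0.814): product = 0.6462
After component 5 (R=0.9066): product = 0.5859
After component 6 (R=0.9809): product = 0.5747
R_sys = 0.5747

0.5747


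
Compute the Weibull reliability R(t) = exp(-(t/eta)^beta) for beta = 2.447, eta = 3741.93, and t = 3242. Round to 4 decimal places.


beta = 2.447, eta = 3741.93, t = 3242
t/eta = 3242 / 3741.93 = 0.8664
(t/eta)^beta = 0.8664^2.447 = 0.704
R(t) = exp(-0.704)
R(t) = 0.4946

0.4946


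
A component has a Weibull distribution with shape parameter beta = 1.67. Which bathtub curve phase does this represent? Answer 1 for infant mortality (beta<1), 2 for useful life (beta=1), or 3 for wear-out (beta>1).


beta = 1.67
Compare beta to 1:
beta < 1 => infant mortality (phase 1)
beta = 1 => useful life (phase 2)
beta > 1 => wear-out (phase 3)
Since beta = 1.67, this is wear-out (increasing failure rate)
Phase = 3

3


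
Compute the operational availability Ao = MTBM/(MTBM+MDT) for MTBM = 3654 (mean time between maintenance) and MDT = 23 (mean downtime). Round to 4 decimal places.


MTBM = 3654
MDT = 23
MTBM + MDT = 3677
Ao = 3654 / 3677
Ao = 0.9937

0.9937


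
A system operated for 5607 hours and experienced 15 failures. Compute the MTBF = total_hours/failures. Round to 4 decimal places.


total_hours = 5607
failures = 15
MTBF = 5607 / 15
MTBF = 373.8

373.8


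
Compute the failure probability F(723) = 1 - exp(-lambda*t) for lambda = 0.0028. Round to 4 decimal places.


lambda = 0.0028, t = 723
lambda * t = 2.0244
exp(-2.0244) = 0.1321
F(t) = 1 - 0.1321
F(t) = 0.8679

0.8679


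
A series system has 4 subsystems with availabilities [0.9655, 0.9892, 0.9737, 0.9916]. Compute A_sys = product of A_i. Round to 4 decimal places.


Subsystems: [0.9655, 0.9892, 0.9737, 0.9916]
After subsystem 1 (A=0.9655): product = 0.9655
After subsystem 2 (A=0.9892): product = 0.9551
After subsystem 3 (A=0.9737): product = 0.93
After subsystem 4 (A=0.9916): product = 0.9221
A_sys = 0.9221

0.9221


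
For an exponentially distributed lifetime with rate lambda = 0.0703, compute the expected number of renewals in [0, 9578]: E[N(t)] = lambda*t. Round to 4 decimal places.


lambda = 0.0703
t = 9578
E[N(t)] = lambda * t
E[N(t)] = 0.0703 * 9578
E[N(t)] = 673.3334

673.3334


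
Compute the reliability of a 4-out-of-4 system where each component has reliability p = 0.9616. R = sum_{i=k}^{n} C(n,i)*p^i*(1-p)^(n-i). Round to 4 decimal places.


k = 4, n = 4, p = 0.9616
i=4: C(4,4)=1 * 0.9616^4 * 0.0384^0 = 0.855
R = sum of terms = 0.855

0.855


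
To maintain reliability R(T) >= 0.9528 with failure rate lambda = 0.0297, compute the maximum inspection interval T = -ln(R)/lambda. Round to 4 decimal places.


R_target = 0.9528
lambda = 0.0297
-ln(0.9528) = 0.0484
T = 0.0484 / 0.0297
T = 1.628

1.628


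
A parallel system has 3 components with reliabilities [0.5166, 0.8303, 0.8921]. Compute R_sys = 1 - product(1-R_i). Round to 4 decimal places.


Components: [0.5166, 0.8303, 0.8921]
(1 - 0.5166) = 0.4834, running product = 0.4834
(1 - 0.8303) = 0.1697, running product = 0.082
(1 - 0.8921) = 0.1079, running product = 0.0089
Product of (1-R_i) = 0.0089
R_sys = 1 - 0.0089 = 0.9911

0.9911


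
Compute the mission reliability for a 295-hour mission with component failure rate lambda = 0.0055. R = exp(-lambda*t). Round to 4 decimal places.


lambda = 0.0055
mission_time = 295
lambda * t = 0.0055 * 295 = 1.6225
R = exp(-1.6225)
R = 0.1974

0.1974


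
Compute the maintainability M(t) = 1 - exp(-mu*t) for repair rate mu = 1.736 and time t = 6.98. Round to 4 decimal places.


mu = 1.736, t = 6.98
mu * t = 1.736 * 6.98 = 12.1173
exp(-12.1173) = 0.0
M(t) = 1 - 0.0
M(t) = 1.0

1.0


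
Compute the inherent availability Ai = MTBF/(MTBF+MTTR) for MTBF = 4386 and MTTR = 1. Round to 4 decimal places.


MTBF = 4386
MTTR = 1
MTBF + MTTR = 4387
Ai = 4386 / 4387
Ai = 0.9998

0.9998


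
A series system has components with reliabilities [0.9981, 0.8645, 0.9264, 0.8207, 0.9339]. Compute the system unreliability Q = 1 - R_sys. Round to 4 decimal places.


Components: [0.9981, 0.8645, 0.9264, 0.8207, 0.9339]
After component 1: product = 0.9981
After component 2: product = 0.8629
After component 3: product = 0.7994
After component 4: product = 0.656
After component 5: product = 0.6127
R_sys = 0.6127
Q = 1 - 0.6127 = 0.3873

0.3873


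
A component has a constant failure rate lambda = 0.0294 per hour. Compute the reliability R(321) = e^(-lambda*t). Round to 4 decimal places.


lambda = 0.0294
t = 321
lambda * t = 9.4374
R(t) = e^(-9.4374)
R(t) = 0.0001

0.0001


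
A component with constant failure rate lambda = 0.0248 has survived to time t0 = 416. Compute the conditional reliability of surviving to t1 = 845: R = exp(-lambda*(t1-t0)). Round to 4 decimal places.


lambda = 0.0248
t0 = 416, t1 = 845
t1 - t0 = 429
lambda * (t1-t0) = 0.0248 * 429 = 10.6392
R = exp(-10.6392)
R = 0.0

0.0


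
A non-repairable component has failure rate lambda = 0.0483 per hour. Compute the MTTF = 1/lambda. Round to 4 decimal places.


lambda = 0.0483
MTTF = 1 / 0.0483
MTTF = 20.7039

20.7039


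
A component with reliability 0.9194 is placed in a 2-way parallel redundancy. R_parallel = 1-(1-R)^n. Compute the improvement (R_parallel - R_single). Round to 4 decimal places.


R_single = 0.9194, n = 2
1 - R_single = 0.0806
(1 - R_single)^n = 0.0806^2 = 0.0065
R_parallel = 1 - 0.0065 = 0.9935
Improvement = 0.9935 - 0.9194
Improvement = 0.0741

0.0741


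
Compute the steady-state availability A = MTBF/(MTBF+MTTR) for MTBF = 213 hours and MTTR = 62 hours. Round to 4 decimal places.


MTBF = 213
MTTR = 62
MTBF + MTTR = 275
A = 213 / 275
A = 0.7745

0.7745


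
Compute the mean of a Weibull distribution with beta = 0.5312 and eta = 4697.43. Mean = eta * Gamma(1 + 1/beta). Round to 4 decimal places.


beta = 0.5312, eta = 4697.43
1/beta = 1.8825
1 + 1/beta = 2.8825
Gamma(2.8825) = 1.7995
Mean = 4697.43 * 1.7995
Mean = 8453.0798

8453.0798


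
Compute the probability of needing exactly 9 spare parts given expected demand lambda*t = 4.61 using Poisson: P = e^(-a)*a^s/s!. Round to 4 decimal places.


a = 4.61, s = 9
e^(-a) = e^(-4.61) = 0.01
a^s = 4.61^9 = 940390.7065
s! = 362880
P = 0.01 * 940390.7065 / 362880
P = 0.0258

0.0258


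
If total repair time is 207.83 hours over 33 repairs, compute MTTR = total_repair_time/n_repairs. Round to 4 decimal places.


total_repair_time = 207.83
n_repairs = 33
MTTR = 207.83 / 33
MTTR = 6.2979

6.2979


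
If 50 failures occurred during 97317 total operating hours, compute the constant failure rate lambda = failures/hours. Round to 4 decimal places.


failures = 50
total_hours = 97317
lambda = 50 / 97317
lambda = 0.0005

0.0005


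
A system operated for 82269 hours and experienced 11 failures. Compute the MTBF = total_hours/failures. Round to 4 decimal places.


total_hours = 82269
failures = 11
MTBF = 82269 / 11
MTBF = 7479.0

7479.0


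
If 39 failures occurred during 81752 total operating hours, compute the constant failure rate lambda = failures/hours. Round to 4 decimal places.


failures = 39
total_hours = 81752
lambda = 39 / 81752
lambda = 0.0005

0.0005


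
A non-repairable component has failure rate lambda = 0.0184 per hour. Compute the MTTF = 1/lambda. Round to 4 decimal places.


lambda = 0.0184
MTTF = 1 / 0.0184
MTTF = 54.3478

54.3478


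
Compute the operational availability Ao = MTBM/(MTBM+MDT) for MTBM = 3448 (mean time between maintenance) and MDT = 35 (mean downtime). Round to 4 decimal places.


MTBM = 3448
MDT = 35
MTBM + MDT = 3483
Ao = 3448 / 3483
Ao = 0.99

0.99


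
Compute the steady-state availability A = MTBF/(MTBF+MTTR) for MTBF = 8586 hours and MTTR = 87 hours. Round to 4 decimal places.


MTBF = 8586
MTTR = 87
MTBF + MTTR = 8673
A = 8586 / 8673
A = 0.99

0.99


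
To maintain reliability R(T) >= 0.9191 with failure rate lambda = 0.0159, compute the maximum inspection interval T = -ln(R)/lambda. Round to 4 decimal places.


R_target = 0.9191
lambda = 0.0159
-ln(0.9191) = 0.0844
T = 0.0844 / 0.0159
T = 5.3057

5.3057


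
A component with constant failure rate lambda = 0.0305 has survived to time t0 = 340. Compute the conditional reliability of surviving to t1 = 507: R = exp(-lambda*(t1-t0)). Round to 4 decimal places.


lambda = 0.0305
t0 = 340, t1 = 507
t1 - t0 = 167
lambda * (t1-t0) = 0.0305 * 167 = 5.0935
R = exp(-5.0935)
R = 0.0061

0.0061


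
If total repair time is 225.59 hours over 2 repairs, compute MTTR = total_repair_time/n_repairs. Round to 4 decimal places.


total_repair_time = 225.59
n_repairs = 2
MTTR = 225.59 / 2
MTTR = 112.795

112.795


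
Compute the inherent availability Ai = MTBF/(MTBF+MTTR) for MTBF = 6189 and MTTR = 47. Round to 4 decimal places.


MTBF = 6189
MTTR = 47
MTBF + MTTR = 6236
Ai = 6189 / 6236
Ai = 0.9925

0.9925


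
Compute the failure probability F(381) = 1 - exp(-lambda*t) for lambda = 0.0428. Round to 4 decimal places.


lambda = 0.0428, t = 381
lambda * t = 16.3068
exp(-16.3068) = 0.0
F(t) = 1 - 0.0
F(t) = 1.0

1.0


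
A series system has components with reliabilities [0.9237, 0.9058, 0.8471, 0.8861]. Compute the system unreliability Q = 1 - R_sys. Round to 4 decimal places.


Components: [0.9237, 0.9058, 0.8471, 0.8861]
After component 1: product = 0.9237
After component 2: product = 0.8367
After component 3: product = 0.7088
After component 4: product = 0.628
R_sys = 0.628
Q = 1 - 0.628 = 0.372

0.372


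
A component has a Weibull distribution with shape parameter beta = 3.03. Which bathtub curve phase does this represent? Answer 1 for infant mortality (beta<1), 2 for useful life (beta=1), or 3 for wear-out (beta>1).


beta = 3.03
Compare beta to 1:
beta < 1 => infant mortality (phase 1)
beta = 1 => useful life (phase 2)
beta > 1 => wear-out (phase 3)
Since beta = 3.03, this is wear-out (increasing failure rate)
Phase = 3

3


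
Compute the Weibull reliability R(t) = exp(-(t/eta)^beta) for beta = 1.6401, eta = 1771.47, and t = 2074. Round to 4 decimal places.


beta = 1.6401, eta = 1771.47, t = 2074
t/eta = 2074 / 1771.47 = 1.1708
(t/eta)^beta = 1.1708^1.6401 = 1.2951
R(t) = exp(-1.2951)
R(t) = 0.2739

0.2739


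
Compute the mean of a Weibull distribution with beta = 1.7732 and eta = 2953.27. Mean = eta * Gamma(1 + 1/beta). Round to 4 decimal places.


beta = 1.7732, eta = 2953.27
1/beta = 0.564
1 + 1/beta = 1.564
Gamma(1.564) = 0.89
Mean = 2953.27 * 0.89
Mean = 2628.3094

2628.3094


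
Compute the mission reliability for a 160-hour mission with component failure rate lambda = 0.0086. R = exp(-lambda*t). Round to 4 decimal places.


lambda = 0.0086
mission_time = 160
lambda * t = 0.0086 * 160 = 1.376
R = exp(-1.376)
R = 0.2526

0.2526


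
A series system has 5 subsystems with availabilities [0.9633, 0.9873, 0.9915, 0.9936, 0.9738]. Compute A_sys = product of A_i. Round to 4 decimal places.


Subsystems: [0.9633, 0.9873, 0.9915, 0.9936, 0.9738]
After subsystem 1 (A=0.9633): product = 0.9633
After subsystem 2 (A=0.9873): product = 0.9511
After subsystem 3 (A=0.9915): product = 0.943
After subsystem 4 (A=0.9936): product = 0.9369
After subsystem 5 (A=0.9738): product = 0.9124
A_sys = 0.9124

0.9124


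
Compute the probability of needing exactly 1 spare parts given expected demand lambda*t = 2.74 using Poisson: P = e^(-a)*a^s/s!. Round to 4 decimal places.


a = 2.74, s = 1
e^(-a) = e^(-2.74) = 0.0646
a^s = 2.74^1 = 2.74
s! = 1
P = 0.0646 * 2.74 / 1
P = 0.1769

0.1769


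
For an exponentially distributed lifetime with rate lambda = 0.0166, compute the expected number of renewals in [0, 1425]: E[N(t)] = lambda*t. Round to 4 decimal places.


lambda = 0.0166
t = 1425
E[N(t)] = lambda * t
E[N(t)] = 0.0166 * 1425
E[N(t)] = 23.655

23.655


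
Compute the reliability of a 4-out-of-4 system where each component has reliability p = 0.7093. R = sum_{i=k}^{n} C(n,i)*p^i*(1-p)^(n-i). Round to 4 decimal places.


k = 4, n = 4, p = 0.7093
i=4: C(4,4)=1 * 0.7093^4 * 0.2907^0 = 0.2531
R = sum of terms = 0.2531

0.2531


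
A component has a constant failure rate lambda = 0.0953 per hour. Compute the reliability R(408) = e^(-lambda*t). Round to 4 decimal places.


lambda = 0.0953
t = 408
lambda * t = 38.8824
R(t) = e^(-38.8824)
R(t) = 0.0

0.0


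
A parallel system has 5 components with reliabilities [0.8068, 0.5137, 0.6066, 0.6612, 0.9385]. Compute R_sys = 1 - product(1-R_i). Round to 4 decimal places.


Components: [0.8068, 0.5137, 0.6066, 0.6612, 0.9385]
(1 - 0.8068) = 0.1932, running product = 0.1932
(1 - 0.5137) = 0.4863, running product = 0.094
(1 - 0.6066) = 0.3934, running product = 0.037
(1 - 0.6612) = 0.3388, running product = 0.0125
(1 - 0.9385) = 0.0615, running product = 0.0008
Product of (1-R_i) = 0.0008
R_sys = 1 - 0.0008 = 0.9992

0.9992


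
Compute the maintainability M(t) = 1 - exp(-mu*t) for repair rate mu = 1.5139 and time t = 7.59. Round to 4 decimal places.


mu = 1.5139, t = 7.59
mu * t = 1.5139 * 7.59 = 11.4905
exp(-11.4905) = 0.0
M(t) = 1 - 0.0
M(t) = 1.0

1.0


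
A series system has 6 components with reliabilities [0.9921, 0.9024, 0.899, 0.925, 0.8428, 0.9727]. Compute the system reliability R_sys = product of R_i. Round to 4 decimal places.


Components: [0.9921, 0.9024, 0.899, 0.925, 0.8428, 0.9727]
After component 1 (R=0.9921): product = 0.9921
After component 2 (R=0.9024): product = 0.8953
After component 3 (R=0.899): product = 0.8048
After component 4 (R=0.925): product = 0.7445
After component 5 (R=0.8428): product = 0.6275
After component 6 (R=0.9727): product = 0.6103
R_sys = 0.6103

0.6103


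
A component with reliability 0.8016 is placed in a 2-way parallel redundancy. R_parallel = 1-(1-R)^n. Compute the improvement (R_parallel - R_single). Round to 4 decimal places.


R_single = 0.8016, n = 2
1 - R_single = 0.1984
(1 - R_single)^n = 0.1984^2 = 0.0394
R_parallel = 1 - 0.0394 = 0.9606
Improvement = 0.9606 - 0.8016
Improvement = 0.159

0.159


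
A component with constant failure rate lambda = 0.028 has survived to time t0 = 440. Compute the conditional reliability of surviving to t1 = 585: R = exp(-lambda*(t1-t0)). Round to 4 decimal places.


lambda = 0.028
t0 = 440, t1 = 585
t1 - t0 = 145
lambda * (t1-t0) = 0.028 * 145 = 4.06
R = exp(-4.06)
R = 0.0172

0.0172


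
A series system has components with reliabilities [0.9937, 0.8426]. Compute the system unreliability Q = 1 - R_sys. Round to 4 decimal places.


Components: [0.9937, 0.8426]
After component 1: product = 0.9937
After component 2: product = 0.8373
R_sys = 0.8373
Q = 1 - 0.8373 = 0.1627

0.1627


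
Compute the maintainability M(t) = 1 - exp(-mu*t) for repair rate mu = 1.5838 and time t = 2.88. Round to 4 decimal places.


mu = 1.5838, t = 2.88
mu * t = 1.5838 * 2.88 = 4.5613
exp(-4.5613) = 0.0104
M(t) = 1 - 0.0104
M(t) = 0.9896

0.9896


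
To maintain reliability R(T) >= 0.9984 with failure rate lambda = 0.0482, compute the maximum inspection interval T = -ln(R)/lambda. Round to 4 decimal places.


R_target = 0.9984
lambda = 0.0482
-ln(0.9984) = 0.0016
T = 0.0016 / 0.0482
T = 0.0332

0.0332


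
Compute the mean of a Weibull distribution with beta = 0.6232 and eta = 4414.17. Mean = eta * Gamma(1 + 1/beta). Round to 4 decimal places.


beta = 0.6232, eta = 4414.17
1/beta = 1.6046
1 + 1/beta = 2.6046
Gamma(2.6046) = 1.4346
Mean = 4414.17 * 1.4346
Mean = 6332.5785

6332.5785


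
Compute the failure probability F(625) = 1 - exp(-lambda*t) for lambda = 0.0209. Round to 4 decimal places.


lambda = 0.0209, t = 625
lambda * t = 13.0625
exp(-13.0625) = 0.0
F(t) = 1 - 0.0
F(t) = 1.0

1.0


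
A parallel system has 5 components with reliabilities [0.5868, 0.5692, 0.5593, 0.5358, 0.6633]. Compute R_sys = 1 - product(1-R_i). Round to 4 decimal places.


Components: [0.5868, 0.5692, 0.5593, 0.5358, 0.6633]
(1 - 0.5868) = 0.4132, running product = 0.4132
(1 - 0.5692) = 0.4308, running product = 0.178
(1 - 0.5593) = 0.4407, running product = 0.0784
(1 - 0.5358) = 0.4642, running product = 0.0364
(1 - 0.6633) = 0.3367, running product = 0.0123
Product of (1-R_i) = 0.0123
R_sys = 1 - 0.0123 = 0.9877

0.9877


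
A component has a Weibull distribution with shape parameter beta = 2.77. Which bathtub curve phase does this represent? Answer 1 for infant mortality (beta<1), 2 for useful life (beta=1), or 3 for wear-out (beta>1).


beta = 2.77
Compare beta to 1:
beta < 1 => infant mortality (phase 1)
beta = 1 => useful life (phase 2)
beta > 1 => wear-out (phase 3)
Since beta = 2.77, this is wear-out (increasing failure rate)
Phase = 3

3


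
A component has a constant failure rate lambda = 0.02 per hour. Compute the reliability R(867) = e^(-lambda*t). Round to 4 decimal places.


lambda = 0.02
t = 867
lambda * t = 17.34
R(t) = e^(-17.34)
R(t) = 0.0

0.0


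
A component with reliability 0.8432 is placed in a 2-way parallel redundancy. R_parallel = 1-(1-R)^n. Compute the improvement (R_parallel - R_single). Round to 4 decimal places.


R_single = 0.8432, n = 2
1 - R_single = 0.1568
(1 - R_single)^n = 0.1568^2 = 0.0246
R_parallel = 1 - 0.0246 = 0.9754
Improvement = 0.9754 - 0.8432
Improvement = 0.1322

0.1322


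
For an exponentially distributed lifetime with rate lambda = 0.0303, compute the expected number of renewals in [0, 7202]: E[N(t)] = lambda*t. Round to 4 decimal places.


lambda = 0.0303
t = 7202
E[N(t)] = lambda * t
E[N(t)] = 0.0303 * 7202
E[N(t)] = 218.2206

218.2206


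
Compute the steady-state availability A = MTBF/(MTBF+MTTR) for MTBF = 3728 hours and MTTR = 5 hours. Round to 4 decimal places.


MTBF = 3728
MTTR = 5
MTBF + MTTR = 3733
A = 3728 / 3733
A = 0.9987

0.9987


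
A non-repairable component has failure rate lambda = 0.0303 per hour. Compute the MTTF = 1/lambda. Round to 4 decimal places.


lambda = 0.0303
MTTF = 1 / 0.0303
MTTF = 33.0033

33.0033


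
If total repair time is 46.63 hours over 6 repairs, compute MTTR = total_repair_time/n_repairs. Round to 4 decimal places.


total_repair_time = 46.63
n_repairs = 6
MTTR = 46.63 / 6
MTTR = 7.7717

7.7717


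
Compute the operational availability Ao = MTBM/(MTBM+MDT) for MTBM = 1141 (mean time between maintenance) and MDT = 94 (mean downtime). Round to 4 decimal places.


MTBM = 1141
MDT = 94
MTBM + MDT = 1235
Ao = 1141 / 1235
Ao = 0.9239

0.9239


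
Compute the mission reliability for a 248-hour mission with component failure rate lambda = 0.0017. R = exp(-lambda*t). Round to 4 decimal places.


lambda = 0.0017
mission_time = 248
lambda * t = 0.0017 * 248 = 0.4216
R = exp(-0.4216)
R = 0.656

0.656


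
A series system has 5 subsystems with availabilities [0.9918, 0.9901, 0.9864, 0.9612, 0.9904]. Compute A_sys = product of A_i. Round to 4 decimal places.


Subsystems: [0.9918, 0.9901, 0.9864, 0.9612, 0.9904]
After subsystem 1 (A=0.9918): product = 0.9918
After subsystem 2 (A=0.9901): product = 0.982
After subsystem 3 (A=0.9864): product = 0.9686
After subsystem 4 (A=0.9612): product = 0.931
After subsystem 5 (A=0.9904): product = 0.9221
A_sys = 0.9221

0.9221


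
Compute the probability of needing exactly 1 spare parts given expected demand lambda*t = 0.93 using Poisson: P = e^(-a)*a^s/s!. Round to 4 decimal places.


a = 0.93, s = 1
e^(-a) = e^(-0.93) = 0.3946
a^s = 0.93^1 = 0.93
s! = 1
P = 0.3946 * 0.93 / 1
P = 0.3669

0.3669


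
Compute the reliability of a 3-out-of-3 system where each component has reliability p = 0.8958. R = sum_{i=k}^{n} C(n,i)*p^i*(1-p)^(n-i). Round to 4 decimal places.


k = 3, n = 3, p = 0.8958
i=3: C(3,3)=1 * 0.8958^3 * 0.1042^0 = 0.7188
R = sum of terms = 0.7188

0.7188


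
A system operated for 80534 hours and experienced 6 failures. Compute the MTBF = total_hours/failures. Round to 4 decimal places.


total_hours = 80534
failures = 6
MTBF = 80534 / 6
MTBF = 13422.3333

13422.3333


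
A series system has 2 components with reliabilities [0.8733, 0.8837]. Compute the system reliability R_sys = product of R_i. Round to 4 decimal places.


Components: [0.8733, 0.8837]
After component 1 (R=0.8733): product = 0.8733
After component 2 (R=0.8837): product = 0.7717
R_sys = 0.7717

0.7717


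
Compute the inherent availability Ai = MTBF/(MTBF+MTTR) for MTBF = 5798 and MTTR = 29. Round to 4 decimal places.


MTBF = 5798
MTTR = 29
MTBF + MTTR = 5827
Ai = 5798 / 5827
Ai = 0.995

0.995


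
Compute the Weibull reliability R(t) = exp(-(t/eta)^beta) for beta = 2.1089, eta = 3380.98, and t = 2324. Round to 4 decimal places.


beta = 2.1089, eta = 3380.98, t = 2324
t/eta = 2324 / 3380.98 = 0.6874
(t/eta)^beta = 0.6874^2.1089 = 0.4536
R(t) = exp(-0.4536)
R(t) = 0.6353

0.6353


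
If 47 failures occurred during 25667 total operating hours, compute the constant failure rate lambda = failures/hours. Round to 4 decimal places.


failures = 47
total_hours = 25667
lambda = 47 / 25667
lambda = 0.0018

0.0018


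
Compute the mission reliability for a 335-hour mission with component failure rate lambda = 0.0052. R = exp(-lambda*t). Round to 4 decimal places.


lambda = 0.0052
mission_time = 335
lambda * t = 0.0052 * 335 = 1.742
R = exp(-1.742)
R = 0.1752

0.1752


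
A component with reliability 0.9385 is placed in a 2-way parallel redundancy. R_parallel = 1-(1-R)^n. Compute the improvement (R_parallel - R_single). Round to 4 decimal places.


R_single = 0.9385, n = 2
1 - R_single = 0.0615
(1 - R_single)^n = 0.0615^2 = 0.0038
R_parallel = 1 - 0.0038 = 0.9962
Improvement = 0.9962 - 0.9385
Improvement = 0.0577

0.0577


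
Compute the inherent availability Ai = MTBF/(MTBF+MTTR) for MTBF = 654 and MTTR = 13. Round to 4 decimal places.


MTBF = 654
MTTR = 13
MTBF + MTTR = 667
Ai = 654 / 667
Ai = 0.9805

0.9805


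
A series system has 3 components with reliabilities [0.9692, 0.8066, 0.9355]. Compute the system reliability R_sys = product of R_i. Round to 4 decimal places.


Components: [0.9692, 0.8066, 0.9355]
After component 1 (R=0.9692): product = 0.9692
After component 2 (R=0.8066): product = 0.7818
After component 3 (R=0.9355): product = 0.7313
R_sys = 0.7313

0.7313


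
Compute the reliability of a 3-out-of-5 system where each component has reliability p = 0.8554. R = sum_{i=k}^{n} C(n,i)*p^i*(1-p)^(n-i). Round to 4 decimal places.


k = 3, n = 5, p = 0.8554
i=3: C(5,3)=10 * 0.8554^3 * 0.1446^2 = 0.1309
i=4: C(5,4)=5 * 0.8554^4 * 0.1446^1 = 0.3871
i=5: C(5,5)=1 * 0.8554^5 * 0.1446^0 = 0.458
R = sum of terms = 0.9759

0.9759


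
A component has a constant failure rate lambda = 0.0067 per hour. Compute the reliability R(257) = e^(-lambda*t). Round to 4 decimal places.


lambda = 0.0067
t = 257
lambda * t = 1.7219
R(t) = e^(-1.7219)
R(t) = 0.1787

0.1787


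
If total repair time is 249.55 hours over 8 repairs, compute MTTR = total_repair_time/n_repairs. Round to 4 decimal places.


total_repair_time = 249.55
n_repairs = 8
MTTR = 249.55 / 8
MTTR = 31.1938

31.1938


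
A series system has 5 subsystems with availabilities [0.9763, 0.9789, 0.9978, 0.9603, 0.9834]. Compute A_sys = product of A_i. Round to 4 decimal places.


Subsystems: [0.9763, 0.9789, 0.9978, 0.9603, 0.9834]
After subsystem 1 (A=0.9763): product = 0.9763
After subsystem 2 (A=0.9789): product = 0.9557
After subsystem 3 (A=0.9978): product = 0.9536
After subsystem 4 (A=0.9603): product = 0.9157
After subsystem 5 (A=0.9834): product = 0.9005
A_sys = 0.9005

0.9005


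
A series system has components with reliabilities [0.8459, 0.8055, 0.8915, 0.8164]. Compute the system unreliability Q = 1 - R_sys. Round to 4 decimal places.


Components: [0.8459, 0.8055, 0.8915, 0.8164]
After component 1: product = 0.8459
After component 2: product = 0.6814
After component 3: product = 0.6074
After component 4: product = 0.4959
R_sys = 0.4959
Q = 1 - 0.4959 = 0.5041

0.5041
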